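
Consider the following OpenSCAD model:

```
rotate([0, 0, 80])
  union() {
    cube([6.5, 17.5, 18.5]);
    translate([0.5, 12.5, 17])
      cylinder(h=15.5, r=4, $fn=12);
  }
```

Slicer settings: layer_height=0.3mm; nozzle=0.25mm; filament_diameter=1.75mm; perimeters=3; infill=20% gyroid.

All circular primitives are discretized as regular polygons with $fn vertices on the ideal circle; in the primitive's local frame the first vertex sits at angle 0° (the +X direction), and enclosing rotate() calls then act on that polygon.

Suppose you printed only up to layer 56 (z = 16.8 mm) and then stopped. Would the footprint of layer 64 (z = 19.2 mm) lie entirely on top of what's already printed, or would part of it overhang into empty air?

part overhangs

Compare the two slices. At z = 16.8: the 6.5×17.5 cube contributes its full rectangle (area 113.75 mm²); the cylinder at (0.5, 12.5) does not reach this height (z outside [17, 32.5]); Taking the union: only the 6.5×17.5 cube is present, so the union is just that shape — area = 113.75 mm²; (rotated 80° about Z; rotation is an isometry so areas/perimeters/island counts are preserved). At z = 19.2: the cube is not intersected at this z (z outside [0, 18.5]); the cylinder at (0.5, 12.5): section is a regular 12-gon, circumradius r=4 (area = (12/2)·4.000²·sin(360°/12) = 48.00 mm²); Merging all regions: only the r=4 cylinder at (0.5, 12.5) is present, so the union is just that shape — area = 48.00 mm²; (whole slice rotated 80° about Z — lengths, areas and connectivity unchanged). Checking containment: at z = 19.2 the cross-section extends beyond the z = 16.8 cross-section by about 20.07 mm².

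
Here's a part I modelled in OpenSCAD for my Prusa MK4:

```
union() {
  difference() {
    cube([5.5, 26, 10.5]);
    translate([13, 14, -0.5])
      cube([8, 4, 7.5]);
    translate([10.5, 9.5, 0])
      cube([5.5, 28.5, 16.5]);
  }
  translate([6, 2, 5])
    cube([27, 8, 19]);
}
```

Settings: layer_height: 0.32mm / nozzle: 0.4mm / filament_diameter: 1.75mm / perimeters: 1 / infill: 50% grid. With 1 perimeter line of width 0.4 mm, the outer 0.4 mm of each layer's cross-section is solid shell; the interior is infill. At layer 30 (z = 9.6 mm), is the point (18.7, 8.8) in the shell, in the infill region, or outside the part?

At z = 9.6 mm: the 5.5×26 cube contributes its full rectangle; the cube at (13, 14) does not reach this height (z outside [-0.5, 7]); the cube at (10.5, 9.5) is present — its section is the full 5.5×28.5 rectangle; Subtracting the remaining from the first: starting from the 5.5×26 cube, the 5.5×28.5 cube at (10.5, 9.5) misses the remaining region (no effect) — 1 connected region; the 27×8 cube at (6, 2) contributes its full rectangle; Combining (union): the 2 present regions are separate (no shared area or edge), so areas and boundary lengths simply add and each stays a separate island — 2 connected regions. Overall, the cross-section has 2 separate islands. The nearest boundary edge runs (6.00, 10.00)→(33.00, 10.00); distance from the point to it = 1.20 mm. (Shell/infill is judged within the island containing the point — the largest one.) The point is inside the cross-section and 1.20 mm from the nearest boundary — more than the 0.4 mm shell width (1 × 0.4), so it's in the infill interior.

infill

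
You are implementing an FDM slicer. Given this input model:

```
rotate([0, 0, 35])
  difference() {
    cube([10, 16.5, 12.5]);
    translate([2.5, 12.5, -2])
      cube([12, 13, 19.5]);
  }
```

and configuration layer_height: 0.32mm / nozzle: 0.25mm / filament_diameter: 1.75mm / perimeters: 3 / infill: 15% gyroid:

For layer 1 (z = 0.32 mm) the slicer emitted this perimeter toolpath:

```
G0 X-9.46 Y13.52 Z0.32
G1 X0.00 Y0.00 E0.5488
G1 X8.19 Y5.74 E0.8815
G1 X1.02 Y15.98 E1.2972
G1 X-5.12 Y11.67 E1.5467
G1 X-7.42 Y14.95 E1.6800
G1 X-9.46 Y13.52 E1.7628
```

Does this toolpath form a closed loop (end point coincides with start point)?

Start point (G0): (-9.46, 13.52). End point (last G1): the path returns to the start — closed.

yes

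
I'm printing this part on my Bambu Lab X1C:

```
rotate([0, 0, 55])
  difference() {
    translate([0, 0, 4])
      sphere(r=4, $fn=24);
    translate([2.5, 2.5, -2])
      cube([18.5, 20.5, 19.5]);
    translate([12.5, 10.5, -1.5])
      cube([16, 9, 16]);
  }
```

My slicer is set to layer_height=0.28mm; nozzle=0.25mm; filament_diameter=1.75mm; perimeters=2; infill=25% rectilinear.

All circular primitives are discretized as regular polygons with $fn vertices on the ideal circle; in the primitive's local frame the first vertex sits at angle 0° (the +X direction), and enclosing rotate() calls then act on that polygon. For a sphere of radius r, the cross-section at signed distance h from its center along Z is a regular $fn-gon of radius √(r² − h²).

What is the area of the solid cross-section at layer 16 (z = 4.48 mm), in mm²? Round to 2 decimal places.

At z = 4.48 mm: the r=4 sphere contributes a regular 24-gon of circumradius √(4²−0.48²) = 3.971 (area = (24/2)·3.971²·sin(360°/24) = 48.98 mm²); the cube at (2.5, 2.5) is present — its section is the full 18.5×20.5 rectangle (area 379.25 mm²); the 16×9 cube at (12.5, 10.5) contributes its full rectangle (area 144.00 mm²); After the difference (first − rest): starting from the r=4 sphere (48.98 mm²), the 18.5×20.5 cube at (2.5, 2.5) partially overlaps it — only the 0.17 mm² overlap (of its 379.25 mm²) is removed, clipping the outline; the 16×9 cube at (12.5, 10.5) misses the remaining region (no effect) — area = 48.81 mm²; (rotated 55° about Z; rotation is an isometry so areas/perimeters/island counts are preserved). Overall, the cross-section is a single solid region. Net area = 48.81 mm².

48.81 mm²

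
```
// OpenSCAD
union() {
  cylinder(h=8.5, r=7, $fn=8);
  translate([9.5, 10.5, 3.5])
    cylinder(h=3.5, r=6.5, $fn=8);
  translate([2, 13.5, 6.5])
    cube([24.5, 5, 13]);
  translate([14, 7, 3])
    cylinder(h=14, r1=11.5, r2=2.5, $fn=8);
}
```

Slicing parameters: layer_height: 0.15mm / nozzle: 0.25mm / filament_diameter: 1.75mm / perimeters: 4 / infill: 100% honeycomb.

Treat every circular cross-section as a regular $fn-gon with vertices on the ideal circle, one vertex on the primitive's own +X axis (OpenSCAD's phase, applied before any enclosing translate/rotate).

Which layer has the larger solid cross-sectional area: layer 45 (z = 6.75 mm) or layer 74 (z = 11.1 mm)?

layer 45 (z = 6.75 mm)

Layer 45 (z = 6.75): the r=7 cylinder contributes a regular 8-gon of circumradius 7 (area = (8/2)·7.000²·sin(360°/8) = 138.59 mm²); the cylinder at (9.5, 10.5): section is a regular 8-gon, circumradius r=6.5 (area = (8/2)·6.500²·sin(360°/8) = 119.50 mm²); the cube at (2, 13.5) (footprint 24.5×5) is included at this height (area 122.50 mm²); the cone at (14, 7) (r1=11.5→r2=2.5) has section circumradius 9.089 here — a regular 8-gon (area = (8/2)·9.089²·sin(360°/8) = 233.67 mm²); Taking the union: the regions partially overlap — summed areas 614.26 mm² minus the doubly-counted overlap 118.35 mm² gives 495.91 mm² — area = 495.91 mm². So its area = 495.91 mm². Layer 74 (z = 11.1): the cylinder does not reach this height (z outside [0, 8.5]); the cylinder at (9.5, 10.5) does not reach this height (z outside [3.5, 7]); the 24.5×5 cube at (2, 13.5) contributes its full rectangle (area 122.50 mm²); the cone at (14, 7) (r1=11.5→r2=2.5) has section circumradius 6.293 here — a regular 8-gon (area = (8/2)·6.293²·sin(360°/8) = 112.01 mm²); Combining (union): the 2 present regions are separate (no shared area or edge), so areas and boundary lengths simply add and each stays a separate island — area = 234.51 mm². So its area = 234.51 mm². Layer 45 is larger (495.91 vs 234.51 mm²).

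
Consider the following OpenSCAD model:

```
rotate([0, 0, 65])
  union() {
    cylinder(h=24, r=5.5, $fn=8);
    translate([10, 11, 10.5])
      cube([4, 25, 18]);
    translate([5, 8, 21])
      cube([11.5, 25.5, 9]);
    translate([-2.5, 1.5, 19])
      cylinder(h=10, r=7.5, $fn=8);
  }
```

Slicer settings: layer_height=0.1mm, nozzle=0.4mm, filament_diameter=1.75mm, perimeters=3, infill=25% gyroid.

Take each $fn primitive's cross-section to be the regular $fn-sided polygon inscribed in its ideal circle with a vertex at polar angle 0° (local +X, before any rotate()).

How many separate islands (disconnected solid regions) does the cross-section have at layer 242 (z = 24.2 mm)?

2

At z = 24.2 mm: the cylinder does not reach this height (z outside [0, 24]); the 4×25 cube at (10, 11) contributes its full rectangle; the cube at (5, 8) (footprint 11.5×25.5) is included at this height; the r=7.5 cylinder at (-2.5, 1.5) gives a regular 8-gon of circumradius 7.5 (constant along its height); Taking the union: the regions partially overlap (shared area 90.00 mm²), so overlapping operands fuse into one piece — 2 connected regions; (rotated 65° about Z; rotation is an isometry so areas/perimeters/island counts are preserved). Overall, the cross-section has 2 separate islands. Island count = 2.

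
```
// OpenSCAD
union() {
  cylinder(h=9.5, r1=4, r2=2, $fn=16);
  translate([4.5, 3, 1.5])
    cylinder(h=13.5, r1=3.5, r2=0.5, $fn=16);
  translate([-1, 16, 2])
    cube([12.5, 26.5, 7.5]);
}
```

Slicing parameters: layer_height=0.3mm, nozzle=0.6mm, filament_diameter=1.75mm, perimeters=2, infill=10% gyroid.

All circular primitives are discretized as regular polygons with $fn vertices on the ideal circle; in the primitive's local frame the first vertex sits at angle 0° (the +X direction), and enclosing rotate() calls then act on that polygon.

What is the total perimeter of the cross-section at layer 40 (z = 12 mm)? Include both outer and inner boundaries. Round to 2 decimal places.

7.28 mm

At z = 12 mm: the cone does not reach this height (z outside [0, 9.5]); the cone at (4.5, 3) contributes a regular 16-gon of circumradius 1.167 (interpolated between r1=3.5 and r2=0.5 at t=0.778) (perimeter = 2·16·1.167·sin(180°/16) = 7.28 mm); the cube at (-1, 16) is not intersected at this z (z outside [2, 9.5]); Combining (union): only the cone at (4.5, 3) is present, so the union is just that shape — boundary = 7.28 mm. Overall, the cross-section is a single solid region. Total boundary length (outer) = 7.28 mm.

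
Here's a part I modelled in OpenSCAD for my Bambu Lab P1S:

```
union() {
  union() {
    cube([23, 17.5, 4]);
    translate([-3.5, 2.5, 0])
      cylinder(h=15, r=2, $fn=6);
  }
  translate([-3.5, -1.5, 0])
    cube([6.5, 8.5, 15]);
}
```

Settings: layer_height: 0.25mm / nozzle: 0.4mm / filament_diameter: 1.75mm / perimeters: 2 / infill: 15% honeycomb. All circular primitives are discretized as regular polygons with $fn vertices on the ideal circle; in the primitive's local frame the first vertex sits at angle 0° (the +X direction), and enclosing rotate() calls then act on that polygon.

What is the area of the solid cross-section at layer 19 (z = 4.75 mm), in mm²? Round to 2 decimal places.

60.45 mm²

At z = 4.75 mm: the cube is not intersected at this z (z outside [0, 4]); the cylinder at (-3.5, 2.5): section is a regular 6-gon, circumradius r=2 (area = (6/2)·2.000²·sin(360°/6) = 10.39 mm²); Taking the union: only the r=2 cylinder at (-3.5, 2.5) is present, so the union is just that shape — area = 10.39 mm²; the 6.5×8.5 cube at (-3.5, -1.5) contributes its full rectangle (area 55.25 mm²); Merging all regions: the regions partially overlap — summed areas 65.64 mm² minus the doubly-counted overlap 5.20 mm² gives 60.45 mm² — area = 60.45 mm². Overall, the cross-section is a single solid region. Net area = 60.45 mm².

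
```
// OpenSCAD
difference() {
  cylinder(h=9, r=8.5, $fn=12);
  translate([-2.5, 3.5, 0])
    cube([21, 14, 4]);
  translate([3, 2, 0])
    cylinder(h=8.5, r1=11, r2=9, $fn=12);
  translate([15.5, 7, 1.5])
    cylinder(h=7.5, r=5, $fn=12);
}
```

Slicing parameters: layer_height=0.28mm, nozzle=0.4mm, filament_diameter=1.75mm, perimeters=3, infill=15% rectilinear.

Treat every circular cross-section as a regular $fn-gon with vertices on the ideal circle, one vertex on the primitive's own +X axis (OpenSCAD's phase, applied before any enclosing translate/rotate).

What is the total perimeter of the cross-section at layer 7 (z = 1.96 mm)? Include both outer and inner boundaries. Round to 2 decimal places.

At z = 1.96 mm: the cylinder: section is a regular 12-gon, circumradius r=8.5 (perimeter = 2·12·8.500·sin(180°/12) = 52.80 mm); the 21×14 cube at (-2.5, 3.5) contributes its full rectangle (perimeter 70.00 mm); the cone at (3, 2) (r1=11→r2=9) has section circumradius 10.539 here — a regular 12-gon (perimeter = 2·12·10.539·sin(180°/12) = 65.46 mm); the r=5 cylinder at (15.5, 7) gives a regular 12-gon of circumradius 5 (constant along its height) (perimeter = 2·12·5.000·sin(180°/12) = 31.06 mm); After the difference (first − rest): starting from the r=8.5 cylinder, the 21×14 cube at (-2.5, 3.5) partially overlaps it — only the 37.74 mm² overlap (of its 294.00 mm²) is removed, clipping the outline; the cone at (3, 2) partially overlaps it — only the 159.62 mm² overlap (of its 333.20 mm²) is removed, clipping the outline; the r=5 cylinder at (15.5, 7) misses the remaining region (no effect) — boundary = 37.57 mm. Overall, the cross-section is a single solid region. Total boundary length (outer) = 37.57 mm.

37.57 mm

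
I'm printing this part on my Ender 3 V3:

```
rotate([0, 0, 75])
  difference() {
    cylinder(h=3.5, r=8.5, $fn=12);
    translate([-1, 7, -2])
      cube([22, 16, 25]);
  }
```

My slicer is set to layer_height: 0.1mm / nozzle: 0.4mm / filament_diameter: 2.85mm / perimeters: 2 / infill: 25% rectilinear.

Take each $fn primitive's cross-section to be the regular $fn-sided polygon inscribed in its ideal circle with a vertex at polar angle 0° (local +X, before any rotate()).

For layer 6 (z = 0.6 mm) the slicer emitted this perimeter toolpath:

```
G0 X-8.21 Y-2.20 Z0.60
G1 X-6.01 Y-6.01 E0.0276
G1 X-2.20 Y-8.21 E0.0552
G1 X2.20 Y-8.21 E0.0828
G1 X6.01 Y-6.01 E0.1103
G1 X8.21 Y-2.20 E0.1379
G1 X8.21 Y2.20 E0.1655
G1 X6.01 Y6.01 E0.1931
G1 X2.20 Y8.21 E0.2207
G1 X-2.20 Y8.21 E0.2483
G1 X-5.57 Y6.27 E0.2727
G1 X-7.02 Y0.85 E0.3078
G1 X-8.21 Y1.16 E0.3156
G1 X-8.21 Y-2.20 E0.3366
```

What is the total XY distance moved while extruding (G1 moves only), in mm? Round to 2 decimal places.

Sum the Euclidean lengths of each G1 segment: total = 53.69 mm.

53.69 mm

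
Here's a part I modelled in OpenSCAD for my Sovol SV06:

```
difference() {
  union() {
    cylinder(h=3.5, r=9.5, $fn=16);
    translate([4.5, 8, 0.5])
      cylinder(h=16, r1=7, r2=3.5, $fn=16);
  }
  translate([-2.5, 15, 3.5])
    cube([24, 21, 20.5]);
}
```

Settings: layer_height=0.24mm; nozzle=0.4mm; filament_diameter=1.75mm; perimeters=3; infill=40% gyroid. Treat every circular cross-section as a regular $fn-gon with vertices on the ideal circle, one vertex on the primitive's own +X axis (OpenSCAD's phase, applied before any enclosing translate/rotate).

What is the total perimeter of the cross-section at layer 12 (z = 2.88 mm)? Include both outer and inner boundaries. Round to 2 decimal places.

At z = 2.88 mm: the cylinder: section is a regular 16-gon, circumradius r=9.5 (perimeter = 2·16·9.500·sin(180°/16) = 59.31 mm); the cone at (4.5, 8) contributes a regular 16-gon of circumradius 6.479 (interpolated between r1=7 and r2=3.5 at t=0.149) (perimeter = 2·16·6.479·sin(180°/16) = 40.45 mm); Combining (union): the regions partially overlap (shared area 57.28 mm²), so the edge portions inside another operand are dropped and the merged outline is re-measured after clipping — boundary = 70.41 mm; the cube at (-2.5, 15) is not intersected at this z (z outside [3.5, 24]); After the difference (first − rest): none of the subtracted shapes is present at this height, so the result so far is unchanged — boundary = 70.41 mm. Overall, the cross-section is a single solid region. Total boundary length (outer) = 70.41 mm.

70.41 mm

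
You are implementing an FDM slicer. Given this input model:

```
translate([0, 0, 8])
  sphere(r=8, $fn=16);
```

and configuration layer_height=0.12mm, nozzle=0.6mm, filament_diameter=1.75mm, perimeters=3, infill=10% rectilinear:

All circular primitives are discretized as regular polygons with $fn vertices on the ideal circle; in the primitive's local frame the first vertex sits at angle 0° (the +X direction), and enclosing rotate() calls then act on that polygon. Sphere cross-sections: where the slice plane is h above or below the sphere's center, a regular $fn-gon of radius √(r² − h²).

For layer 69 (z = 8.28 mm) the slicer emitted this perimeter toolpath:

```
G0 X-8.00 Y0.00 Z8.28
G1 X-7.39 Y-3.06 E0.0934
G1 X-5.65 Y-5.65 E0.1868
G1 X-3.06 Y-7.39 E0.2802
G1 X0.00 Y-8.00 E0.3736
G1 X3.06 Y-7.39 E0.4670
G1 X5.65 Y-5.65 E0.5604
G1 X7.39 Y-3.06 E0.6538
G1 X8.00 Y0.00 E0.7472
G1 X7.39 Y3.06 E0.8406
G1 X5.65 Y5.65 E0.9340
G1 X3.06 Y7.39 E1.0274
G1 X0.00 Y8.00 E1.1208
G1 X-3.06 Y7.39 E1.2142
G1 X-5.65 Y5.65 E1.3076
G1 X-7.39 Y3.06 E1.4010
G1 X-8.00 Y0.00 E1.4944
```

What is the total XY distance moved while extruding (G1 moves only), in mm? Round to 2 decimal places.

Sum the Euclidean lengths of each G1 segment: total = 49.92 mm.

49.92 mm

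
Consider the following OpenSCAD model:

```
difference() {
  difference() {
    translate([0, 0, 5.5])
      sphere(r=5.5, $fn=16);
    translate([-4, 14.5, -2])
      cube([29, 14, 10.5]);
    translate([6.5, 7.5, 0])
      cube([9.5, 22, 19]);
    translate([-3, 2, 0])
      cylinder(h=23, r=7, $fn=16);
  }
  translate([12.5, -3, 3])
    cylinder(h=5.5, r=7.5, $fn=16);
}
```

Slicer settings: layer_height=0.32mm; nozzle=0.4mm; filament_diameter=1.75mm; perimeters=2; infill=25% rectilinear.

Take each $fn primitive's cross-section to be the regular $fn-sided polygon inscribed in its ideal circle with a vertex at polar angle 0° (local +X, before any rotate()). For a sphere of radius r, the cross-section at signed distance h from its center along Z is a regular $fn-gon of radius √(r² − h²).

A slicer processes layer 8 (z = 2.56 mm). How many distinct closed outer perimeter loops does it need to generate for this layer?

At z = 2.56 mm: the sphere: section is a regular 16-gon, circumradius = √(r²−h²) = √(5.5²−2.94²) = 4.648; the cube at (-4, 14.5) is present — its section is the full 29×14 rectangle; the cube at (6.5, 7.5) (footprint 9.5×22) is included at this height; the r=7 cylinder at (-3, 2) gives a regular 16-gon of circumradius 7 (constant along its height); Taking the first minus the rest: starting from the r=5.5 sphere, the 29×14 cube at (-4, 14.5) misses the remaining region (no effect); the 9.5×22 cube at (6.5, 7.5) misses the remaining region (no effect); the r=7 cylinder at (-3, 2) partially overlaps it — only the 58.02 mm² overlap (of its 150.01 mm²) is removed, clipping the outline — 1 connected region; the cylinder at (12.5, -3) is not intersected at this z (z outside [3, 8.5]); Subtracting the remaining from the first: none of the subtracted shapes is present at this height, so that combined region is unchanged — 1 connected region. The result has 1 disconnected region.

1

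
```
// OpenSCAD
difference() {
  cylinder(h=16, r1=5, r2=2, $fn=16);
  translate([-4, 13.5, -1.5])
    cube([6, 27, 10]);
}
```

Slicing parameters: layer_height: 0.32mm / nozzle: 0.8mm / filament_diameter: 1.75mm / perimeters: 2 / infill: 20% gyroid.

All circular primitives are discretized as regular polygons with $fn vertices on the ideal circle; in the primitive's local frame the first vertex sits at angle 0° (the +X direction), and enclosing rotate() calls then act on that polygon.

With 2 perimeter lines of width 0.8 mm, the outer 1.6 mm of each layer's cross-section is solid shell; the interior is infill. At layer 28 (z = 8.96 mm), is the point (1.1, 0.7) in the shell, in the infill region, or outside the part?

infill

At z = 8.96 mm: the cone: at t=0.560 of its height the radius interpolates to r₁+(r₂−r₁)t = 3.320, giving a regular 16-gon of that circumradius; the cube at (-4, 13.5) does not reach this height (z outside [-1.5, 8.5]); After the difference (first − rest): none of the subtracted shapes is present at this height, so the cone is unchanged — 1 connected region. Overall, the cross-section is a single solid region. The nearest boundary edge runs (3.07, 1.27)→(2.35, 2.35); distance from the point to it = 1.95 mm. The point is inside the cross-section and 1.95 mm from the nearest boundary — more than the 1.6 mm shell width (2 × 0.8), so it's in the infill interior.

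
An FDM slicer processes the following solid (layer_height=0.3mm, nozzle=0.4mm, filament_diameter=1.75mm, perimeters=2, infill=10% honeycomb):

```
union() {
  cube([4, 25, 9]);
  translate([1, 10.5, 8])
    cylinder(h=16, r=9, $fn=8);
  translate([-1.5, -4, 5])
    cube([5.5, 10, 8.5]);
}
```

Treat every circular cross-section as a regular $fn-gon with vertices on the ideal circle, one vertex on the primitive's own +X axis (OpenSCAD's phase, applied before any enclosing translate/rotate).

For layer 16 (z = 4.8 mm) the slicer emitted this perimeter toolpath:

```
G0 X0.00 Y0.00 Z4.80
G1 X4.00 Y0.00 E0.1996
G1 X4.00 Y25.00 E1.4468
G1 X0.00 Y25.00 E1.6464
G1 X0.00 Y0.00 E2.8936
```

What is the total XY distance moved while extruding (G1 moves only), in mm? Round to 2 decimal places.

58.00 mm

Sum the Euclidean lengths of each G1 segment: total = 58.00 mm.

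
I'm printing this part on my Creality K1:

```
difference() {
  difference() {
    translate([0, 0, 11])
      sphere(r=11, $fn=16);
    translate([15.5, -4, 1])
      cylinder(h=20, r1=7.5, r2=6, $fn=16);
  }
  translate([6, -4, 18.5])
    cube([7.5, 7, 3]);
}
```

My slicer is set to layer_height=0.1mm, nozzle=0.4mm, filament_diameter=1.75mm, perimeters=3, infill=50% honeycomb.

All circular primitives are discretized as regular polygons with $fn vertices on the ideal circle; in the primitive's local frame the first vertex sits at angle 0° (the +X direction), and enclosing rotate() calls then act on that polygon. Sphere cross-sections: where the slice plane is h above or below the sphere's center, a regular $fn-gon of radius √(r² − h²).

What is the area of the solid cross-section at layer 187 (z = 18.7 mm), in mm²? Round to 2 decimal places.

178.65 mm²

At z = 18.7 mm: the r=11 sphere contributes a regular 16-gon of circumradius √(11²−7.7²) = 7.856 (area = (16/2)·7.856²·sin(360°/16) = 188.92 mm²); the cone at (15.5, -4) contributes a regular 16-gon of circumradius 6.172 (interpolated between r1=7.5 and r2=6 at t=0.885) (area = (16/2)·6.172²·sin(360°/16) = 116.64 mm²); Taking the first minus the rest: starting from the r=11 sphere (188.92 mm²), the cone at (15.5, -4) misses the remaining region (no effect) — area = 188.92 mm²; the 7.5×7 cube at (6, -4) contributes its full rectangle (area 52.50 mm²); After the difference (first − rest): starting from the result so far (188.92 mm²), the 7.5×7 cube at (6, -4) partially overlaps it — only the 10.27 mm² overlap (of its 52.50 mm²) is removed, clipping the outline — area = 178.65 mm². Overall, the cross-section is a single solid region. Net area = 178.65 mm².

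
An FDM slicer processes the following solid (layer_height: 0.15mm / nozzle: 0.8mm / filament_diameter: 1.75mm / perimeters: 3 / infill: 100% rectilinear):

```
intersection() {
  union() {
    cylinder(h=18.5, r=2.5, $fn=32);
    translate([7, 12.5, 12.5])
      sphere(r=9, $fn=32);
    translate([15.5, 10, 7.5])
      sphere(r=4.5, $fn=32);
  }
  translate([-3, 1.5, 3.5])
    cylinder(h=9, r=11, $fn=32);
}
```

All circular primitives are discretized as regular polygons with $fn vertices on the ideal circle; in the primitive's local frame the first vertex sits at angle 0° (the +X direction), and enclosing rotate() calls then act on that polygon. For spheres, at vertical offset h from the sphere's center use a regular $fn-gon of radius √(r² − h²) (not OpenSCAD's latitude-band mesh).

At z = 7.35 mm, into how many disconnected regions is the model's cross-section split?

2

At z = 7.35 mm: the r=2.5 cylinder gives a regular 32-gon of circumradius 2.5 (constant along its height); the r=9 sphere at (7, 12.5) contributes a regular 32-gon of circumradius √(9²−5.15²) = 7.381; the r=4.5 sphere at (15.5, 10) slices to a regular 32-gon of circumradius 4.497 (√(r²−h²) with h=0.15 from center); Taking the union: the regions partially overlap (shared area 15.37 mm²), so overlapping operands fuse into one piece — 2 connected regions; the cylinder at (-3, 1.5): section is a regular 32-gon, circumradius r=11; Keeping only the common overlap: the r=11 cylinder at (-3, 1.5) partially overlaps that combined region; clipping to the common part keeps 44.05 mm² — 2 connected regions. The result has 2 disconnected regions.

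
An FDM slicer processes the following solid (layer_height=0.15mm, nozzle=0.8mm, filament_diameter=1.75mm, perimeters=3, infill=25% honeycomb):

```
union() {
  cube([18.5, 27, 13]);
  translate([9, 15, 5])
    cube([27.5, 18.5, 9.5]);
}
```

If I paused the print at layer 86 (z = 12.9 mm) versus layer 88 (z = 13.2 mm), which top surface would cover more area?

layer 86 (z = 12.9 mm)

Layer 86 (z = 12.9): the 18.5×27 cube contributes its full rectangle (area 499.50 mm²); the cube at (9, 15) (footprint 27.5×18.5) is included at this height (area 508.75 mm²); Merging all regions: the regions partially overlap — summed areas 1008.25 mm² minus the doubly-counted overlap 114.00 mm² gives 894.25 mm² — area = 894.25 mm². So its area = 894.25 mm². Layer 88 (z = 13.2): the cube is absent (z outside [0, 13]); the cube at (9, 15) is present — its section is the full 27.5×18.5 rectangle (area 508.75 mm²); Merging all regions: only the 27.5×18.5 cube at (9, 15) is present, so the union is just that shape — area = 508.75 mm². So its area = 508.75 mm². Layer 86 is larger (894.25 vs 508.75 mm²).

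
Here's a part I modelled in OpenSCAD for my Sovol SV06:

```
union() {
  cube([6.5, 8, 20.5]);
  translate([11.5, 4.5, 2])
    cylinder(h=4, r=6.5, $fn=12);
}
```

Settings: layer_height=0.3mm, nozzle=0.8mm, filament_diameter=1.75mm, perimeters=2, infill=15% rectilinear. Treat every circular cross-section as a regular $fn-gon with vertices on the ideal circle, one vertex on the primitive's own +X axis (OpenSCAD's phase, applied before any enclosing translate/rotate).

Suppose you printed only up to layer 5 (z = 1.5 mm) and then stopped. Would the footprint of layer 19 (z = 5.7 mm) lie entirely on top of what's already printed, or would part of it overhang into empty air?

part overhangs

Compare the two slices. At z = 1.5: the cube is present — its section is the full 6.5×8 rectangle (area 52.00 mm²); the cylinder at (11.5, 4.5) is not intersected at this z (z outside [2, 6]); Combining (union): only the 6.5×8 cube is present, so the union is just that shape — area = 52.00 mm². At z = 5.7: the cube (footprint 6.5×8) is included at this height (area 52.00 mm²); the r=6.5 cylinder at (11.5, 4.5) gives a regular 12-gon of circumradius 6.5 (constant along its height) (area = (12/2)·6.500²·sin(360°/12) = 126.75 mm²); Merging all regions: the regions partially overlap — summed areas 178.75 mm² minus the doubly-counted overlap 7.24 mm² gives 171.51 mm² — area = 171.51 mm². Checking containment: at z = 5.7 the cross-section extends beyond the z = 1.5 cross-section by about 119.51 mm².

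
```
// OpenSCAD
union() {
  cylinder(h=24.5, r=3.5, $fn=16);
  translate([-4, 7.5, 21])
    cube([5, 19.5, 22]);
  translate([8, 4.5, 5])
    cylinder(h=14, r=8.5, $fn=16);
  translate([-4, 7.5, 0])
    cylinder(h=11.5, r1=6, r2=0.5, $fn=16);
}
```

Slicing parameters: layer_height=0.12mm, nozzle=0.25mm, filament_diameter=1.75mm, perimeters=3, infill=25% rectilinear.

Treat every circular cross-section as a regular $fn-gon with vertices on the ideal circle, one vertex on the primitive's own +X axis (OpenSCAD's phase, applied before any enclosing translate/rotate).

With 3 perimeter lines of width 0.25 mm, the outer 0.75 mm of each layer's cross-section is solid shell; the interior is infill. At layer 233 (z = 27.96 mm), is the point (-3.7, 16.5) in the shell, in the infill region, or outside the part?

At z = 27.96 mm: the cylinder is not intersected at this z (z outside [0, 24.5]); the cube at (-4, 7.5) (footprint 5×19.5) is included at this height; the cylinder at (8, 4.5) is absent (z outside [5, 19]); the cone at (-4, 7.5) does not reach this height (z outside [0, 11.5]); Taking the union: only the 5×19.5 cube at (-4, 7.5) is present, so the union is just that shape — 1 connected region. Overall, the cross-section is a single solid region. The nearest boundary edge runs (-4.00, 27.00)→(-4.00, 7.50); distance from the point to it = 0.30 mm. The point is inside the cross-section, 0.30 mm from the nearest boundary — within the 0.75 mm shell band (3 × 0.25).

shell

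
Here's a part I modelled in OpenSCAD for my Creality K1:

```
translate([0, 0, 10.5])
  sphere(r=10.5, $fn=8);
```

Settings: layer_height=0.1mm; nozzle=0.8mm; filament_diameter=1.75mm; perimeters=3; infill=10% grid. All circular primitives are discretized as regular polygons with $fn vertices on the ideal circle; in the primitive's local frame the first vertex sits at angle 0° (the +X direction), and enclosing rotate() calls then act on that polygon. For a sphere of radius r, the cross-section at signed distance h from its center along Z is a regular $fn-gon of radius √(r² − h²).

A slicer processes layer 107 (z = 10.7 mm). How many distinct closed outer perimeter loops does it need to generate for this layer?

At z = 10.7 mm: the sphere: section is a regular 8-gon, circumradius = √(r²−h²) = √(10.5²−0.2²) = 10.498. The result has 1 disconnected region.

1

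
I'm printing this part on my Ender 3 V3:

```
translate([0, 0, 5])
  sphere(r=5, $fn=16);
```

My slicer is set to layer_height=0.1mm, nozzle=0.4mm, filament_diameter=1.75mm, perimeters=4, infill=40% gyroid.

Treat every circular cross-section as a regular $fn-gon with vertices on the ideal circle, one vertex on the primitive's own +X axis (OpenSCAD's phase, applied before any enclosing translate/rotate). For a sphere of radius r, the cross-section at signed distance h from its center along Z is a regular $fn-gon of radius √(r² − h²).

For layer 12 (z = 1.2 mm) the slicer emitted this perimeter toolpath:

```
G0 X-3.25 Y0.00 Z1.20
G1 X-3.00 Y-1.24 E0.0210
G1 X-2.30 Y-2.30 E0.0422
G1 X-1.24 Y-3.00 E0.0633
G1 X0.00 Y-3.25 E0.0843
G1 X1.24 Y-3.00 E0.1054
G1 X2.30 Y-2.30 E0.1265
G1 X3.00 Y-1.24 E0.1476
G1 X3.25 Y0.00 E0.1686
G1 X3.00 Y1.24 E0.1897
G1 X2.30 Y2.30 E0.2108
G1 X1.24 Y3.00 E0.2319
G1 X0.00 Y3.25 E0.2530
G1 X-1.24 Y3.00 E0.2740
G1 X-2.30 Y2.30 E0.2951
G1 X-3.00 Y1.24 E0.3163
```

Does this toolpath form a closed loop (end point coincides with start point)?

Start point (G0): (-3.25, 0.00). End point (last G1): the path does not return to the start — open.

no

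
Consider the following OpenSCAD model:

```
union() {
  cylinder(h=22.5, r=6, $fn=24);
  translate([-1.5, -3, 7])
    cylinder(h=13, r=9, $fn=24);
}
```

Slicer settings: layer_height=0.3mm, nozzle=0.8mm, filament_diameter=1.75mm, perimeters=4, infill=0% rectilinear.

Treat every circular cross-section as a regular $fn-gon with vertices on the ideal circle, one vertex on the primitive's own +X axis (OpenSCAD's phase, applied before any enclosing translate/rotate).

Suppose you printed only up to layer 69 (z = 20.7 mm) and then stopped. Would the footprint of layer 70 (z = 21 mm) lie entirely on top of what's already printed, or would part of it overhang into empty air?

Compare the two slices. At z = 20.7: the r=6 cylinder contributes a regular 24-gon of circumradius 6 (area = (24/2)·6.000²·sin(360°/24) = 111.81 mm²); the cylinder at (-1.5, -3) is not intersected at this z (z outside [7, 20]); Merging all regions: only the r=6 cylinder is present, so the union is just that shape — area = 111.81 mm². At z = 21: the r=6 cylinder gives a regular 24-gon of circumradius 6 (constant along its height) (area = (24/2)·6.000²·sin(360°/24) = 111.81 mm²); the cylinder at (-1.5, -3) is not intersected at this z (z outside [7, 20]); Merging all regions: only the r=6 cylinder is present, so the union is just that shape — area = 111.81 mm². Checking containment: the cross-section at z = 21 is a subset of the cross-section at z = 20.7.

entirely on top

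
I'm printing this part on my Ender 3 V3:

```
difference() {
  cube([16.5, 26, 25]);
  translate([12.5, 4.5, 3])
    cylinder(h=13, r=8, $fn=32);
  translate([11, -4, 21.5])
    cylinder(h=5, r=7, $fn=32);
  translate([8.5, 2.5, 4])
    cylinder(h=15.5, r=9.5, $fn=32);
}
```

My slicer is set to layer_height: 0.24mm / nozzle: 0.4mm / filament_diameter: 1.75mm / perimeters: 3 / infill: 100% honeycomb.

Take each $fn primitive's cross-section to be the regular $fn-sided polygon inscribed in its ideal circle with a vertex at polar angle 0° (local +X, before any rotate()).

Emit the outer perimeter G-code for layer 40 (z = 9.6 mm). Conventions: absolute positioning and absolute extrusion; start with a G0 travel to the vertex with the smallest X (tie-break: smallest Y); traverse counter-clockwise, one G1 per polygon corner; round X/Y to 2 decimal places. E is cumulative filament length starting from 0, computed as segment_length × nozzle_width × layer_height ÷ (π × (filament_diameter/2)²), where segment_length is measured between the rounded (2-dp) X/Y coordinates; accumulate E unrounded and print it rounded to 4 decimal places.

G0 X0.00 Y6.65 Z9.60
G1 X0.60 Y7.78 E0.0511
G1 X1.78 Y9.22 E0.1254
G1 X3.22 Y10.40 E0.1997
G1 X4.86 Y11.28 E0.2740
G1 X6.65 Y11.82 E0.3486
G1 X8.50 Y12.00 E0.4228
G1 X9.48 Y11.90 E0.4621
G1 X10.94 Y12.35 E0.5231
G1 X12.50 Y12.50 E0.5856
G1 X14.06 Y12.35 E0.6482
G1 X15.56 Y11.89 E0.7108
G1 X16.50 Y11.39 E0.7533
G1 X16.50 Y26.00 E1.3364
G1 X0.00 Y26.00 E1.9949
G1 X0.00 Y6.65 E2.7672

At z = 9.6 mm: the 16.5×26 cube contributes its full rectangle; the r=8 cylinder at (12.5, 4.5) gives a regular 32-gon of circumradius 8 (constant along its height); the cylinder at (11, -4) is not intersected at this z (z outside [21.5, 26.5]); the r=9.5 cylinder at (8.5, 2.5) gives a regular 32-gon of circumradius 9.5 (constant along its height); Taking the first minus the rest: starting from the 16.5×26 cube, the r=8 cylinder at (12.5, 4.5) partially overlaps it — only the 132.32 mm² overlap (of its 199.77 mm²) is removed, clipping the outline; the r=9.5 cylinder at (8.5, 2.5) partially overlaps it — only the 53.92 mm² overlap (of its 281.71 mm²) is removed, clipping the outline — 1 connected region. The outline is a single polygon with 15 vertices. Extrusion per mm of travel: 0.4 × 0.24 / (π × 0.875²) = 0.039912. Accumulating E over each segment gives final E = 2.7672.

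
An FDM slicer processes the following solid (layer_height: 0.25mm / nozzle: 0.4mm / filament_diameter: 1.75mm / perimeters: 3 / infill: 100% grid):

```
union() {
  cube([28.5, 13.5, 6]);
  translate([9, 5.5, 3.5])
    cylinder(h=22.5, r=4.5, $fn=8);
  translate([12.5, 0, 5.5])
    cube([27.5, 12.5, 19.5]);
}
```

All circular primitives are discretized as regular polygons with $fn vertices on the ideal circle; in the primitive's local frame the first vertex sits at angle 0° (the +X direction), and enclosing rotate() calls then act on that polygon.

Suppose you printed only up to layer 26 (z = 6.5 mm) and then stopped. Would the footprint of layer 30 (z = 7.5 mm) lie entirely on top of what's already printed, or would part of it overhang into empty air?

Compare the two slices. At z = 6.5: the cube does not reach this height (z outside [0, 6]); the r=4.5 cylinder at (9, 5.5) contributes a regular 8-gon of circumradius 4.5 (area = (8/2)·4.500²·sin(360°/8) = 57.28 mm²); the 27.5×12.5 cube at (12.5, 0) contributes its full rectangle (area 343.75 mm²); Combining (union): the regions partially overlap — summed areas 401.03 mm² minus the doubly-counted overlap 2.41 mm² gives 398.61 mm² — area = 398.61 mm². At z = 7.5: the cube is not intersected at this z (z outside [0, 6]); the r=4.5 cylinder at (9, 5.5) contributes a regular 8-gon of circumradius 4.5 (area = (8/2)·4.500²·sin(360°/8) = 57.28 mm²); the cube at (12.5, 0) (footprint 27.5×12.5) is included at this height (area 343.75 mm²); Taking the union: the regions partially overlap — summed areas 401.03 mm² minus the doubly-counted overlap 2.41 mm² gives 398.61 mm² — area = 398.61 mm². Checking containment: the cross-section at z = 7.5 is a subset of the cross-section at z = 6.5.

entirely on top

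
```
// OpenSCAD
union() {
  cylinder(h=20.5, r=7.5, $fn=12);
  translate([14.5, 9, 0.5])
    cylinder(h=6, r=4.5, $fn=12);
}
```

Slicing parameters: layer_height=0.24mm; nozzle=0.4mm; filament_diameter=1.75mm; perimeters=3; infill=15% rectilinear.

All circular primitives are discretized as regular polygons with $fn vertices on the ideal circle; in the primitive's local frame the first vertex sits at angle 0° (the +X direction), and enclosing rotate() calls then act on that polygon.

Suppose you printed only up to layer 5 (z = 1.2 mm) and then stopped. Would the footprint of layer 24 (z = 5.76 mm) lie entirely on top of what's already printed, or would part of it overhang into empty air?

entirely on top

Compare the two slices. At z = 1.2: the r=7.5 cylinder gives a regular 12-gon of circumradius 7.5 (constant along its height) (area = (12/2)·7.500²·sin(360°/12) = 168.75 mm²); the r=4.5 cylinder at (14.5, 9) contributes a regular 12-gon of circumradius 4.5 (area = (12/2)·4.500²·sin(360°/12) = 60.75 mm²); Merging all regions: the 2 present regions are separate (no shared area or edge), so areas and boundary lengths simply add and each stays a separate island — area = 229.50 mm². At z = 5.76: the cylinder: section is a regular 12-gon, circumradius r=7.5 (area = (12/2)·7.500²·sin(360°/12) = 168.75 mm²); the cylinder at (14.5, 9): section is a regular 12-gon, circumradius r=4.5 (area = (12/2)·4.500²·sin(360°/12) = 60.75 mm²); Combining (union): the 2 present regions are separate (no shared area or edge), so areas and boundary lengths simply add and each stays a separate island — area = 229.50 mm². Checking containment: the cross-section at z = 5.76 is a subset of the cross-section at z = 1.2.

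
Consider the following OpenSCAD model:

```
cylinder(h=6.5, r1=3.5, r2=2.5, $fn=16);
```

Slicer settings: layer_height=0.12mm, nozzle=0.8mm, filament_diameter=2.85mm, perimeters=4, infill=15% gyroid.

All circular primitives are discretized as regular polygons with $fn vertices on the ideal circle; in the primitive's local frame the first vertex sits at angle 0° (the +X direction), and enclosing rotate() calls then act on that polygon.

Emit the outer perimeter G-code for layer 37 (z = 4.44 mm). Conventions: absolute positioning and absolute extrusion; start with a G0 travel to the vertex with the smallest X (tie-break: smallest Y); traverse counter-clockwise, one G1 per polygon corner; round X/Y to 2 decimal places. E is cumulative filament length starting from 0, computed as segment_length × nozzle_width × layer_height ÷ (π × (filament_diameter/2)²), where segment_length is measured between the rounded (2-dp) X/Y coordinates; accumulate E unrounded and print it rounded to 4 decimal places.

At z = 4.44 mm: the cone: at t=0.683 of its height the radius interpolates to r₁+(r₂−r₁)t = 2.817, giving a regular 16-gon of that circumradius. The outline is a single polygon with 16 vertices. Extrusion per mm of travel: 0.8 × 0.12 / (π × 1.425²) = 0.015048. Accumulating E over each segment gives final E = 0.2646.

G0 X-2.82 Y0.00 Z4.44
G1 X-2.60 Y-1.08 E0.0166
G1 X-1.99 Y-1.99 E0.0331
G1 X-1.08 Y-2.60 E0.0496
G1 X0.00 Y-2.82 E0.0661
G1 X1.08 Y-2.60 E0.0827
G1 X1.99 Y-1.99 E0.0992
G1 X2.60 Y-1.08 E0.1157
G1 X2.82 Y0.00 E0.1323
G1 X2.60 Y1.08 E0.1489
G1 X1.99 Y1.99 E0.1654
G1 X1.08 Y2.60 E0.1818
G1 X0.00 Y2.82 E0.1984
G1 X-1.08 Y2.60 E0.2150
G1 X-1.99 Y1.99 E0.2315
G1 X-2.60 Y1.08 E0.2480
G1 X-2.82 Y0.00 E0.2646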